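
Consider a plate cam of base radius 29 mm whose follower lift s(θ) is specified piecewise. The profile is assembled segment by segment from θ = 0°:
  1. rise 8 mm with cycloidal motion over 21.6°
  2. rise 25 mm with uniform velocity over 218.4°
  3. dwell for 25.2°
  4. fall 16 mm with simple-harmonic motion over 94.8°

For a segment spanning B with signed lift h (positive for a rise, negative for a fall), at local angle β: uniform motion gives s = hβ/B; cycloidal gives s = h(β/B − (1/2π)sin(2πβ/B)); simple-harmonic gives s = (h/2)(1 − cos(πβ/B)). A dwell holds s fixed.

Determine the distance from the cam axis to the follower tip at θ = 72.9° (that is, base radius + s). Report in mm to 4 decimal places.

seg 1 [0°–21.6°] cycloidal, h=8: full span → s += 8 → s = 8.0000
seg 2 [21.6°–240°] uniform, h=25: θ=72.9° here. β=51.3, B=218.4. 25·51.3/218.4 = 5.8723 → s = 13.8723
radial distance = base radius + s = 29 + 13.8723 = 42.8723

42.8723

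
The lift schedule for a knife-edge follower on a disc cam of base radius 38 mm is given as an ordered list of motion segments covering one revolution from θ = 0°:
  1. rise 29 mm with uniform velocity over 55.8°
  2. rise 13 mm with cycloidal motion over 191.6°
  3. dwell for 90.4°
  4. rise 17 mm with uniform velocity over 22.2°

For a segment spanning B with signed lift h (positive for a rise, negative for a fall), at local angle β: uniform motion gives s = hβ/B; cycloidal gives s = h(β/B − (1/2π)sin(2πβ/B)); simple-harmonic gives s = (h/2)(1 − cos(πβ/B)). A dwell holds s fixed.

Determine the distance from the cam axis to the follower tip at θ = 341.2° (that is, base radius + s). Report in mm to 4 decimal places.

seg 1 [0°–55.8°] uniform, h=29: full span → s += 29 → s = 29.0000
seg 2 [55.8°–247.4°] cycloidal, h=13: full span → s += 13 → s = 42.0000
seg 3 [247.4°–337.8°] dwell: s stays 42.0000
seg 4 [337.8°–360°] uniform, h=17: θ=341.2° here. β=3.4, B=22.2. 17·3.4/22.2 = 2.6036 → s = 44.6036
radial distance = base radius + s = 38 + 44.6036 = 82.6036

82.6036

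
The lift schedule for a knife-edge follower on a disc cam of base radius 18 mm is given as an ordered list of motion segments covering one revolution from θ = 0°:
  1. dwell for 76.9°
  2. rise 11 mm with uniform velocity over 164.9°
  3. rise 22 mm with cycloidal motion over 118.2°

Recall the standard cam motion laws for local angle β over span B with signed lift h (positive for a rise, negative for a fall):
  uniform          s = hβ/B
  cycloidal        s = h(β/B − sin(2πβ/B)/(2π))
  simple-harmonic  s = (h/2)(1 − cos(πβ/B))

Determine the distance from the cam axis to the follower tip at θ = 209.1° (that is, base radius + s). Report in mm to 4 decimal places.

seg 1 [0°–76.9°] dwell: s stays 0.0000
seg 2 [76.9°–241.8°] uniform, h=11: θ=209.1° here. β=132.2, B=164.9. 11·132.2/164.9 = 8.8187 → s = 8.8187
radial distance = base radius + s = 18 + 8.8187 = 26.8187

26.8187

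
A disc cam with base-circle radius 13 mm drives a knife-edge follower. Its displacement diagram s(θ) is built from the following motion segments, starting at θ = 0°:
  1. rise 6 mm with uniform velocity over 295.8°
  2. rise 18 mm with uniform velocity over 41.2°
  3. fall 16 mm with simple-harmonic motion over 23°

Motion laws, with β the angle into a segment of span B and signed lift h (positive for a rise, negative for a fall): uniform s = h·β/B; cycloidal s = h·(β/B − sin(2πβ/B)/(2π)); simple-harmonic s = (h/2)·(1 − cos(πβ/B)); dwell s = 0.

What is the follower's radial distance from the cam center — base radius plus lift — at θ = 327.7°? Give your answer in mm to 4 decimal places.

seg 1 [0°–295.8°] uniform, h=6: full span → s += 6 → s = 6.0000
seg 2 [295.8°–337°] uniform, h=18: θ=327.7° here. β=31.9, B=41.2. 18·31.9/41.2 = 13.9369 → s = 19.9369
radial distance = base radius + s = 13 + 19.9369 = 32.9369

32.9369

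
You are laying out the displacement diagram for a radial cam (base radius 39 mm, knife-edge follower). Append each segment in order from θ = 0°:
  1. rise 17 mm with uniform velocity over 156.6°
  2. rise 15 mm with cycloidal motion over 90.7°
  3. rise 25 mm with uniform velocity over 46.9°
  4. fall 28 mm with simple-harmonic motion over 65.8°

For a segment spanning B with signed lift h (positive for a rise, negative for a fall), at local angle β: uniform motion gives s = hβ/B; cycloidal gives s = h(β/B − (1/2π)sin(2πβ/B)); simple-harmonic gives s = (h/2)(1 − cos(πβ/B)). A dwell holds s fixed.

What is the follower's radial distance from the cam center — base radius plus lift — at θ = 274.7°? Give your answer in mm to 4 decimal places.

seg 1 [0°–156.6°] uniform, h=17: full span → s += 17 → s = 17.0000
seg 2 [156.6°–247.3°] cycloidal, h=15: full span → s += 15 → s = 32.0000
seg 3 [247.3°–294.2°] uniform, h=25: θ=274.7° here. β=27.4, B=46.9. 25·27.4/46.9 = 14.6055 → s = 46.6055
radial distance = base radius + s = 39 + 46.6055 = 85.6055

85.6055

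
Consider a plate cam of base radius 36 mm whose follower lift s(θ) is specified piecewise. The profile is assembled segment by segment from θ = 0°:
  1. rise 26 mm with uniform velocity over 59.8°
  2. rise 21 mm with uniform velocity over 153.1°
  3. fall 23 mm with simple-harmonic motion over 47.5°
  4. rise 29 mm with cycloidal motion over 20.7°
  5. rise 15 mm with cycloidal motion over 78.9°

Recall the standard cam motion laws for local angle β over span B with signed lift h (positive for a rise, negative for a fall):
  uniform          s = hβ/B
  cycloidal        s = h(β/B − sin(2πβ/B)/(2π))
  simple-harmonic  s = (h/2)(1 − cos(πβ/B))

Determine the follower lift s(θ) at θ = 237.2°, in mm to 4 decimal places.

seg 1 [0°–59.8°] uniform, h=26: full span → s += 26 → s = 26.0000
seg 2 [59.8°–212.9°] uniform, h=21: full span → s += 21 → s = 47.0000
seg 3 [212.9°–260.4°] simple-harmonic, h=-23: θ=237.2° here. β=24.3, B=47.5. -23/2·(1 − cos(π·0.5116)) = -11.9182 → s = 35.0818

35.0818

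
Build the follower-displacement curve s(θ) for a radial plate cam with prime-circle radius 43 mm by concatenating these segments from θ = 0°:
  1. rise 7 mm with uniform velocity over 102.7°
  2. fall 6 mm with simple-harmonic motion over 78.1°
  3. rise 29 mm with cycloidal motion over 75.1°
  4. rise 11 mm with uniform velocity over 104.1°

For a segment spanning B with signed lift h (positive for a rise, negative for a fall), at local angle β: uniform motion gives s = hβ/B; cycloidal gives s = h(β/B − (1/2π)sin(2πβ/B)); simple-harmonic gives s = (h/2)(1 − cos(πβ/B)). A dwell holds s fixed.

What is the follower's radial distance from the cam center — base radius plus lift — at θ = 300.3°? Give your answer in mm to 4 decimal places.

seg 1 [0°–102.7°] uniform, h=7: full span → s += 7 → s = 7.0000
seg 2 [102.7°–180.8°] simple-harmonic, h=-6: full span → s += -6 → s = 1.0000
seg 3 [180.8°–255.9°] cycloidal, h=29: full span → s += 29 → s = 30.0000
seg 4 [255.9°–360°] uniform, h=11: θ=300.3° here. β=44.4, B=104.1. 11·44.4/104.1 = 4.6916 → s = 34.6916
radial distance = base radius + s = 43 + 34.6916 = 77.6916

77.6916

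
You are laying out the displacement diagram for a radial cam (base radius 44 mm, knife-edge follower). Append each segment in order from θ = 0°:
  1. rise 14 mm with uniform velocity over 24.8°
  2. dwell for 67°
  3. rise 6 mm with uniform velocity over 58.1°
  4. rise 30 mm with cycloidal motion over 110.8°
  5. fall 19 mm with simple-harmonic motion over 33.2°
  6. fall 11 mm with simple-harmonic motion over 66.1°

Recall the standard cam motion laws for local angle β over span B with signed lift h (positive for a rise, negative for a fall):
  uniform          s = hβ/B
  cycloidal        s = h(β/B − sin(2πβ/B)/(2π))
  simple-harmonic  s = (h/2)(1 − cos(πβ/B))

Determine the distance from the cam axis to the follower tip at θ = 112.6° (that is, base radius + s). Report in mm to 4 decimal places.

seg 1 [0°–24.8°] uniform, h=14: full span → s += 14 → s = 14.0000
seg 2 [24.8°–91.8°] dwell: s stays 14.0000
seg 3 [91.8°–149.9°] uniform, h=6: θ=112.6° here. β=20.8, B=58.1. 6·20.8/58.1 = 2.1480 → s = 16.1480
radial distance = base radius + s = 44 + 16.1480 = 60.1480

60.1480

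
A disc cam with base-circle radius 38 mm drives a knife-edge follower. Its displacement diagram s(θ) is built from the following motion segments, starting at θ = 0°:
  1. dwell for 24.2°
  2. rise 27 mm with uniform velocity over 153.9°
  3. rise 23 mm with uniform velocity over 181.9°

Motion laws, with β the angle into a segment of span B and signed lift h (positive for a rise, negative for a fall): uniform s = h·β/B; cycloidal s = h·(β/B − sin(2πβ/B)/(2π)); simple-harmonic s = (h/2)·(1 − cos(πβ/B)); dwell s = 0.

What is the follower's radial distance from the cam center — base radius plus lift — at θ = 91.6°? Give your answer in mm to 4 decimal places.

seg 1 [0°–24.2°] dwell: s stays 0.0000
seg 2 [24.2°–178.1°] uniform, h=27: θ=91.6° here. β=67.4, B=153.9. 27·67.4/153.9 = 11.8246 → s = 11.8246
radial distance = base radius + s = 38 + 11.8246 = 49.8246

49.8246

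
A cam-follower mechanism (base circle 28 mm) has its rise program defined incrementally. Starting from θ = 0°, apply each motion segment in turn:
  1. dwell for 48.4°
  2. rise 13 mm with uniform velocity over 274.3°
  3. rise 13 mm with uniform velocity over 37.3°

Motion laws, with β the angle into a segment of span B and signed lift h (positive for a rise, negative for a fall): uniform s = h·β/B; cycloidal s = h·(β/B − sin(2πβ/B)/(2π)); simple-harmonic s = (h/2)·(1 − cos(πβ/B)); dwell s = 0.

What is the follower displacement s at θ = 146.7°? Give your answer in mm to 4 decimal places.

seg 1 [0°–48.4°] dwell: s stays 0.0000
seg 2 [48.4°–322.7°] uniform, h=13: θ=146.7° here. β=98.3, B=274.3. 13·98.3/274.3 = 4.6588 → s = 4.6588

4.6588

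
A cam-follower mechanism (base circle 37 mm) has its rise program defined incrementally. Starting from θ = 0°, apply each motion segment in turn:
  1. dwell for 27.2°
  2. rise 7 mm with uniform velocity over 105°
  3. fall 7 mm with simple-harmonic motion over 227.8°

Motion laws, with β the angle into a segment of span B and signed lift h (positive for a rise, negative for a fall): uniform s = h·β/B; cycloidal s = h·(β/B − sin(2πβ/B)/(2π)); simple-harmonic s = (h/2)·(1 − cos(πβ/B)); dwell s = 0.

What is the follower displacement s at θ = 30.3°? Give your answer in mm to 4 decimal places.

seg 1 [0°–27.2°] dwell: s stays 0.0000
seg 2 [27.2°–132.2°] uniform, h=7: θ=30.3° here. β=3.1, B=105. 7·3.1/105 = 0.2067 → s = 0.2067

0.2067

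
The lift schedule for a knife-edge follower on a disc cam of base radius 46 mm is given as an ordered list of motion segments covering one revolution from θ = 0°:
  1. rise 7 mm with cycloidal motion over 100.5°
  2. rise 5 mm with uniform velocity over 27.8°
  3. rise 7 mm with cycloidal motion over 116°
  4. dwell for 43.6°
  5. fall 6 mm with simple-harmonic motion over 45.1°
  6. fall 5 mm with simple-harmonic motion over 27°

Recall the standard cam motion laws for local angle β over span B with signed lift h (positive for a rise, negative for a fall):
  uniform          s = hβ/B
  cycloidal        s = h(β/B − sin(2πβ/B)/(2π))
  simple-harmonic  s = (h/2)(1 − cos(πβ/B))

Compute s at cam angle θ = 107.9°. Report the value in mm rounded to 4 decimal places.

seg 1 [0°–100.5°] cycloidal, h=7: full span → s += 7 → s = 7.0000
seg 2 [100.5°–128.3°] uniform, h=5: θ=107.9° here. β=7.4, B=27.8. 5·7.4/27.8 = 1.3309 → s = 8.3309

8.3309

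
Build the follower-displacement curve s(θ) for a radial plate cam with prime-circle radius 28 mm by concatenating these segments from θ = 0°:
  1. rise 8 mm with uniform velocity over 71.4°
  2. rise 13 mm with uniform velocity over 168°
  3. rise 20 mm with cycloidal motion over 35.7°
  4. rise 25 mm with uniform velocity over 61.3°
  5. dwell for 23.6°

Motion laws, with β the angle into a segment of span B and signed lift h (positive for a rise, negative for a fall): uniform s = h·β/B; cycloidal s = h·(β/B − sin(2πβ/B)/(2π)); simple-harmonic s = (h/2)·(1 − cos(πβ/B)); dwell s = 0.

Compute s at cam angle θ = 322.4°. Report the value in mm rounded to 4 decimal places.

seg 1 [0°–71.4°] uniform, h=8: full span → s += 8 → s = 8.0000
seg 2 [71.4°–239.4°] uniform, h=13: full span → s += 13 → s = 21.0000
seg 3 [239.4°–275.1°] cycloidal, h=20: full span → s += 20 → s = 41.0000
seg 4 [275.1°–336.4°] uniform, h=25: θ=322.4° here. β=47.3, B=61.3. 25·47.3/61.3 = 19.2904 → s = 60.2904

60.2904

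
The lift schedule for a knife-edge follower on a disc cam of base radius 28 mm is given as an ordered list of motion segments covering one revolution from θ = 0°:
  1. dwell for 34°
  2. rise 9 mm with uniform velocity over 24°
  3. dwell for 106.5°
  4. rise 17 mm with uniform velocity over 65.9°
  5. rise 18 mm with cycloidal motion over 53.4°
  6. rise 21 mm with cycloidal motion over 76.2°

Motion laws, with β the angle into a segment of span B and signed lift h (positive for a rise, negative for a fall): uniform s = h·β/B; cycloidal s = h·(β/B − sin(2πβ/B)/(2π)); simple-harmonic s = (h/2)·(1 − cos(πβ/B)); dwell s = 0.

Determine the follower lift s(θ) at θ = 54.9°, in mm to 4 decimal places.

seg 1 [0°–34°] dwell: s stays 0.0000
seg 2 [34°–58°] uniform, h=9: θ=54.9° here. β=20.9, B=24. 9·20.9/24 = 7.8375 → s = 7.8375

7.8375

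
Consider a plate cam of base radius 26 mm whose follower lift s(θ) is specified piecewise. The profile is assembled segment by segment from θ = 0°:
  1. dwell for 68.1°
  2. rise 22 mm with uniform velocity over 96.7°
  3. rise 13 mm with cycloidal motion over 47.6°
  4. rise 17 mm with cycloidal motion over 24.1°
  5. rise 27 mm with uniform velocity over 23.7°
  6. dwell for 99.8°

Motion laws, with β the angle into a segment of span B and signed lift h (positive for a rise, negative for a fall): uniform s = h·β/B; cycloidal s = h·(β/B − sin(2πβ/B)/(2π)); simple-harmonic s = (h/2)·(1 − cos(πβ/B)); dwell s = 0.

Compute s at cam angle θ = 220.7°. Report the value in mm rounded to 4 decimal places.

seg 1 [0°–68.1°] dwell: s stays 0.0000
seg 2 [68.1°–164.8°] uniform, h=22: full span → s += 22 → s = 22.0000
seg 3 [164.8°–212.4°] cycloidal, h=13: full span → s += 13 → s = 35.0000
seg 4 [212.4°–236.5°] cycloidal, h=17: θ=220.7° here. β=8.3, B=24.1. 17·(0.3444 − sin(2π·0.3444)/(2π)) = 3.6113 → s = 38.6113

38.6113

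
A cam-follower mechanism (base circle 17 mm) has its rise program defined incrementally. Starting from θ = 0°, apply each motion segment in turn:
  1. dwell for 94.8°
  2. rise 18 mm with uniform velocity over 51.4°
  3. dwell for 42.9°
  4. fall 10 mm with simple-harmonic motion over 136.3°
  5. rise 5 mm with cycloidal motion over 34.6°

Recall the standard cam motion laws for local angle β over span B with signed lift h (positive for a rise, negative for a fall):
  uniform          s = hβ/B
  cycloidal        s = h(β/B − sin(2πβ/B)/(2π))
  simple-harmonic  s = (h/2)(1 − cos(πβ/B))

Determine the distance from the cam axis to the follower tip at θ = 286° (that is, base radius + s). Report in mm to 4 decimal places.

seg 1 [0°–94.8°] dwell: s stays 0.0000
seg 2 [94.8°–146.2°] uniform, h=18: full span → s += 18 → s = 18.0000
seg 3 [146.2°–189.1°] dwell: s stays 18.0000
seg 4 [189.1°–325.4°] simple-harmonic, h=-10: θ=286° here. β=96.9, B=136.3. -10/2·(1 − cos(π·0.7109)) = -8.0761 → s = 9.9239
radial distance = base radius + s = 17 + 9.9239 = 26.9239

26.9239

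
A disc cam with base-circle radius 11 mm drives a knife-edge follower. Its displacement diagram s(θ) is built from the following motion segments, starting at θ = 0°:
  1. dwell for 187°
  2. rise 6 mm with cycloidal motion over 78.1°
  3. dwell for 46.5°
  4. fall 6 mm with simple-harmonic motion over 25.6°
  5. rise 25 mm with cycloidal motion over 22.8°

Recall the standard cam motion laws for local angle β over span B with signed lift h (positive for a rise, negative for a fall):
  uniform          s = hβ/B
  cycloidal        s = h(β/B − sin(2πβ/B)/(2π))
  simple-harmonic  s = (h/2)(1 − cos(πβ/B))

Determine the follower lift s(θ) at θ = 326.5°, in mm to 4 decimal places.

seg 1 [0°–187°] dwell: s stays 0.0000
seg 2 [187°–265.1°] cycloidal, h=6: full span → s += 6 → s = 6.0000
seg 3 [265.1°–311.6°] dwell: s stays 6.0000
seg 4 [311.6°–337.2°] simple-harmonic, h=-6: θ=326.5° here. β=14.9, B=25.6. -6/2·(1 − cos(π·0.5820)) = -3.7646 → s = 2.2354

2.2354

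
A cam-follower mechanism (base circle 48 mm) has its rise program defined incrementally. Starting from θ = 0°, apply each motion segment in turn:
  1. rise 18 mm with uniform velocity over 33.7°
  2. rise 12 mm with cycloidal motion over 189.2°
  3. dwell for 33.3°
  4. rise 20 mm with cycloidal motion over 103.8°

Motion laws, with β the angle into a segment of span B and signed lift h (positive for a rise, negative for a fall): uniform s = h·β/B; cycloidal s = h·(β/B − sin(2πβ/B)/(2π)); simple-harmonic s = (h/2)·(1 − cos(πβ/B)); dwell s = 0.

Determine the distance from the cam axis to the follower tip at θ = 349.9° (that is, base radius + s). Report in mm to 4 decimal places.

seg 1 [0°–33.7°] uniform, h=18: full span → s += 18 → s = 18.0000
seg 2 [33.7°–222.9°] cycloidal, h=12: full span → s += 12 → s = 30.0000
seg 3 [222.9°–256.2°] dwell: s stays 30.0000
seg 4 [256.2°–360°] cycloidal, h=20: θ=349.9° here. β=93.7, B=103.8. 20·(0.9027 − sin(2π·0.9027)/(2π)) = 19.8810 → s = 49.8810
radial distance = base radius + s = 48 + 49.8810 = 97.8810

97.8810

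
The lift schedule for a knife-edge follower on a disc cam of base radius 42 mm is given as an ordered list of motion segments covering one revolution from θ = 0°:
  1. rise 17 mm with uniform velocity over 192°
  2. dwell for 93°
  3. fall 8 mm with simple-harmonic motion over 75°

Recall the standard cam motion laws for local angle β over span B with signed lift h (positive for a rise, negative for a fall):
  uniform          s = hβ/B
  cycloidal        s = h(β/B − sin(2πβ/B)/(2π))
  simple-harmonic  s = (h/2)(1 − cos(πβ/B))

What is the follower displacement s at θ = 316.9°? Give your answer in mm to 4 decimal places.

seg 1 [0°–192°] uniform, h=17: full span → s += 17 → s = 17.0000
seg 2 [192°–285°] dwell: s stays 17.0000
seg 3 [285°–360°] simple-harmonic, h=-8: θ=316.9° here. β=31.9, B=75. -8/2·(1 − cos(π·0.4253)) = -3.0703 → s = 13.9297

13.9297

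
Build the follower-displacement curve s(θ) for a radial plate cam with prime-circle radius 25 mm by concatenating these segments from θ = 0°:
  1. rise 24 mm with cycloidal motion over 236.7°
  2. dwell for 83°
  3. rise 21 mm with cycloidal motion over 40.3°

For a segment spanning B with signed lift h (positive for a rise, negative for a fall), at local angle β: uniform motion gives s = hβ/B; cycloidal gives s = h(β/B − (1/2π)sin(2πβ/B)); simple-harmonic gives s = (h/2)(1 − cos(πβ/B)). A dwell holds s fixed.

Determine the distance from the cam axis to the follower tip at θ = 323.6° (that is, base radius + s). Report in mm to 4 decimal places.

seg 1 [0°–236.7°] cycloidal, h=24: full span → s += 24 → s = 24.0000
seg 2 [236.7°–319.7°] dwell: s stays 24.0000
seg 3 [319.7°–360°] cycloidal, h=21: θ=323.6° here. β=3.9, B=40.3. 21·(0.0968 − sin(2π·0.0968)/(2π)) = 0.1229 → s = 24.1229
radial distance = base radius + s = 25 + 24.1229 = 49.1229

49.1229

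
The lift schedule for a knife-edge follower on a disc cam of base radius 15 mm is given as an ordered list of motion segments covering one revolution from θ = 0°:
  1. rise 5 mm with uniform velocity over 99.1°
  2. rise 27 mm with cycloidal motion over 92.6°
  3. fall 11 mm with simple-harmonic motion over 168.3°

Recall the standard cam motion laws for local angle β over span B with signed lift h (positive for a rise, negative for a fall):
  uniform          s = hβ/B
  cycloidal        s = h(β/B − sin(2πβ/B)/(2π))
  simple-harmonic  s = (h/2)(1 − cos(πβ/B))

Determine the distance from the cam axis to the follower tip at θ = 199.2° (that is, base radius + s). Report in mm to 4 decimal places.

seg 1 [0°–99.1°] uniform, h=5: full span → s += 5 → s = 5.0000
seg 2 [99.1°–191.7°] cycloidal, h=27: full span → s += 27 → s = 32.0000
seg 3 [191.7°–360°] simple-harmonic, h=-11: θ=199.2° here. β=7.5, B=168.3. -11/2·(1 − cos(π·0.0446)) = -0.0538 → s = 31.9462
radial distance = base radius + s = 15 + 31.9462 = 46.9462

46.9462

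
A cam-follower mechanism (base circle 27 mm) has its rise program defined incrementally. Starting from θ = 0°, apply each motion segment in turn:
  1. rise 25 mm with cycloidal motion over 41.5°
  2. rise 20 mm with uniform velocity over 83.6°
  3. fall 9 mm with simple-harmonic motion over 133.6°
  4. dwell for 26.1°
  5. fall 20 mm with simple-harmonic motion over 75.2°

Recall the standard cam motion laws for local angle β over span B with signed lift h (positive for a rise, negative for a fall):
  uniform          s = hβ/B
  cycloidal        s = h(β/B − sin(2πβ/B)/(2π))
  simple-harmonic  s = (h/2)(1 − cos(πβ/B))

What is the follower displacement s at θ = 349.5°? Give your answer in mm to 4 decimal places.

seg 1 [0°–41.5°] cycloidal, h=25: full span → s += 25 → s = 25.0000
seg 2 [41.5°–125.1°] uniform, h=20: full span → s += 20 → s = 45.0000
seg 3 [125.1°–258.7°] simple-harmonic, h=-9: full span → s += -9 → s = 36.0000
seg 4 [258.7°–284.8°] dwell: s stays 36.0000
seg 5 [284.8°–360°] simple-harmonic, h=-20: θ=349.5° here. β=64.7, B=75.2. -20/2·(1 − cos(π·0.8604)) = -19.0532 → s = 16.9468

16.9468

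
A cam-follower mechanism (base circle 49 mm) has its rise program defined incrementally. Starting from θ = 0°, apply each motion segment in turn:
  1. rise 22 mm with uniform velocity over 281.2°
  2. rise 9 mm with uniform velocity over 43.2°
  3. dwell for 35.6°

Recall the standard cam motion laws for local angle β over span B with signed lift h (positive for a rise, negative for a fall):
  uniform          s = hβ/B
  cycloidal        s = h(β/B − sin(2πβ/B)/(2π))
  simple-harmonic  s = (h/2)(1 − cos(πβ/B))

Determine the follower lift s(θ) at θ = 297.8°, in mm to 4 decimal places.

seg 1 [0°–281.2°] uniform, h=22: full span → s += 22 → s = 22.0000
seg 2 [281.2°–324.4°] uniform, h=9: θ=297.8° here. β=16.6, B=43.2. 9·16.6/43.2 = 3.4583 → s = 25.4583

25.4583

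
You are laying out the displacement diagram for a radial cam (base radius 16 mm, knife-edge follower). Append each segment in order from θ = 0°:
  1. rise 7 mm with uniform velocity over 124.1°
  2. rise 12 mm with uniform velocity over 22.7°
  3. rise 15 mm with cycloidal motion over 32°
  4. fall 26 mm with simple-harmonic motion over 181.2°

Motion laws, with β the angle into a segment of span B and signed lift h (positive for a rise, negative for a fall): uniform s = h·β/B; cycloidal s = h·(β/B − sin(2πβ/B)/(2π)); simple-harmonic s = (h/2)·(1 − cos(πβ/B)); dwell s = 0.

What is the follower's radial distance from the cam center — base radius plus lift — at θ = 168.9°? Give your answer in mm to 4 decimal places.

seg 1 [0°–124.1°] uniform, h=7: full span → s += 7 → s = 7.0000
seg 2 [124.1°–146.8°] uniform, h=12: full span → s += 12 → s = 19.0000
seg 3 [146.8°–178.8°] cycloidal, h=15: θ=168.9° here. β=22.1, B=32. 15·(0.6906 − sin(2π·0.6906)/(2π)) = 12.5825 → s = 31.5825
radial distance = base radius + s = 16 + 31.5825 = 47.5825

47.5825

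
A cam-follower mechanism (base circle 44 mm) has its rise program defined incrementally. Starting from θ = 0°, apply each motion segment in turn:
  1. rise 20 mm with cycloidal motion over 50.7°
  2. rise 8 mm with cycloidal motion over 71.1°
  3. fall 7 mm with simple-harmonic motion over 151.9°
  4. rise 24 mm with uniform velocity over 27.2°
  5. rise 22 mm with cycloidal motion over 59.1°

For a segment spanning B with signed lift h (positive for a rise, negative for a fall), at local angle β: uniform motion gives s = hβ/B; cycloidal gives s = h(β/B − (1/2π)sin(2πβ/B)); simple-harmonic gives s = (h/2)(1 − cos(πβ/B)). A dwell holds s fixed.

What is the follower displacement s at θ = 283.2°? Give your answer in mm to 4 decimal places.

seg 1 [0°–50.7°] cycloidal, h=20: full span → s += 20 → s = 20.0000
seg 2 [50.7°–121.8°] cycloidal, h=8: full span → s += 8 → s = 28.0000
seg 3 [121.8°–273.7°] simple-harmonic, h=-7: full span → s += -7 → s = 21.0000
seg 4 [273.7°–300.9°] uniform, h=24: θ=283.2° here. β=9.5, B=27.2. 24·9.5/27.2 = 8.3824 → s = 29.3824

29.3824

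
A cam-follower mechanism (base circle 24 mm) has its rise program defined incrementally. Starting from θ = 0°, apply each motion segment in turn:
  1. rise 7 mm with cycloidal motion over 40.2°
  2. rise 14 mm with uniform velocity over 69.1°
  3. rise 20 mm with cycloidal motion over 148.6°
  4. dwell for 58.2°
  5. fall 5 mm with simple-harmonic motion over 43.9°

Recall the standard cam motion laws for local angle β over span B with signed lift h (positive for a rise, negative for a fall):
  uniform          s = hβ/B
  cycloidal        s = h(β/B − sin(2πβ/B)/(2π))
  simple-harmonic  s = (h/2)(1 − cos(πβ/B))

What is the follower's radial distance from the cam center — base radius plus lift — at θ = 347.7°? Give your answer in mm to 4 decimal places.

seg 1 [0°–40.2°] cycloidal, h=7: full span → s += 7 → s = 7.0000
seg 2 [40.2°–109.3°] uniform, h=14: full span → s += 14 → s = 21.0000
seg 3 [109.3°–257.9°] cycloidal, h=20: full span → s += 20 → s = 41.0000
seg 4 [257.9°–316.1°] dwell: s stays 41.0000
seg 5 [316.1°–360°] simple-harmonic, h=-5: θ=347.7° here. β=31.6, B=43.9. -5/2·(1 − cos(π·0.7198)) = -4.0925 → s = 36.9075
radial distance = base radius + s = 24 + 36.9075 = 60.9075

60.9075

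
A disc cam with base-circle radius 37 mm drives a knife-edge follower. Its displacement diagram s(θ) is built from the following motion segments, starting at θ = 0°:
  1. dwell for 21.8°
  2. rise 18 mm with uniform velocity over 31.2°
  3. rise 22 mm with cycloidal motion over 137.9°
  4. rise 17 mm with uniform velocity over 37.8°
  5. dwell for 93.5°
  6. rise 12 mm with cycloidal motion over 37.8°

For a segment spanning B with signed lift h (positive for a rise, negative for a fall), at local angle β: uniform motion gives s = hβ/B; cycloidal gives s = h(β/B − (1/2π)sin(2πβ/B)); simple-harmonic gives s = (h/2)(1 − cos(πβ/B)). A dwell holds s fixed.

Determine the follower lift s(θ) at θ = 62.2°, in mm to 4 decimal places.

seg 1 [0°–21.8°] dwell: s stays 0.0000
seg 2 [21.8°–53°] uniform, h=18: full span → s += 18 → s = 18.0000
seg 3 [53°–190.9°] cycloidal, h=22: θ=62.2° here. β=9.2, B=137.9. 22·(0.0667 − sin(2π·0.0667)/(2π)) = 0.0426 → s = 18.0426

18.0426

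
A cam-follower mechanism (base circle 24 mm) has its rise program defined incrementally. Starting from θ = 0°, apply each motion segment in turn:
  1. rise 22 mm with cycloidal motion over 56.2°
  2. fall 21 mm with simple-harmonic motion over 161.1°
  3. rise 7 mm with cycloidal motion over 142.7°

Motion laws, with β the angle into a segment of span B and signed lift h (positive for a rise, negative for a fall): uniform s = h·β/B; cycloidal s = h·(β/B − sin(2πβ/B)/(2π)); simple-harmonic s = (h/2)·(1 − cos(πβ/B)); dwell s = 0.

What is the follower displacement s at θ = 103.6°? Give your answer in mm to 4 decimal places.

seg 1 [0°–56.2°] cycloidal, h=22: full span → s += 22 → s = 22.0000
seg 2 [56.2°–217.3°] simple-harmonic, h=-21: θ=103.6° here. β=47.4, B=161.1. -21/2·(1 − cos(π·0.2942)) = -4.1752 → s = 17.8248

17.8248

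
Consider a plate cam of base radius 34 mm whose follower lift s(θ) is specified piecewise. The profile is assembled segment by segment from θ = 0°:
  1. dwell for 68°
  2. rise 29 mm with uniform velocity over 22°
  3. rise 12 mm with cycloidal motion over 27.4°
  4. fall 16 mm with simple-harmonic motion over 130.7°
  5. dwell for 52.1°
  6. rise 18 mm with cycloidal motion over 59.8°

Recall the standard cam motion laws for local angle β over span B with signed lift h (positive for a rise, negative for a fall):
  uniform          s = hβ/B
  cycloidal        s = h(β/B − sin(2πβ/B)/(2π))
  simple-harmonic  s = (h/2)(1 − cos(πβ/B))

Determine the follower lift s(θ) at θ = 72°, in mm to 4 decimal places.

seg 1 [0°–68°] dwell: s stays 0.0000
seg 2 [68°–90°] uniform, h=29: θ=72° here. β=4, B=22. 29·4/22 = 5.2727 → s = 5.2727

5.2727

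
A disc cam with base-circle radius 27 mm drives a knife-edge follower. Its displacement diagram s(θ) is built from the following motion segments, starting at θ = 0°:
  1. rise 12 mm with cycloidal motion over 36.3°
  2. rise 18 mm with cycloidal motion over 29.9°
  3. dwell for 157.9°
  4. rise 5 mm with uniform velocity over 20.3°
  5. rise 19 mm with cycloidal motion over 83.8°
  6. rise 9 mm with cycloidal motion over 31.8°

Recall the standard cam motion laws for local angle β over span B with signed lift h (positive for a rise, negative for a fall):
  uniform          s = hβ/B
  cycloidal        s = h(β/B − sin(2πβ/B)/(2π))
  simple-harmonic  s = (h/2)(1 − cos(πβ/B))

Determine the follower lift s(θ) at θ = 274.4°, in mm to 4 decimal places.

seg 1 [0°–36.3°] cycloidal, h=12: full span → s += 12 → s = 12.0000
seg 2 [36.3°–66.2°] cycloidal, h=18: full span → s += 18 → s = 30.0000
seg 3 [66.2°–224.1°] dwell: s stays 30.0000
seg 4 [224.1°–244.4°] uniform, h=5: full span → s += 5 → s = 35.0000
seg 5 [244.4°–328.2°] cycloidal, h=19: θ=274.4° here. β=30, B=83.8. 19·(0.3580 − sin(2π·0.3580)/(2π)) = 4.4478 → s = 39.4478

39.4478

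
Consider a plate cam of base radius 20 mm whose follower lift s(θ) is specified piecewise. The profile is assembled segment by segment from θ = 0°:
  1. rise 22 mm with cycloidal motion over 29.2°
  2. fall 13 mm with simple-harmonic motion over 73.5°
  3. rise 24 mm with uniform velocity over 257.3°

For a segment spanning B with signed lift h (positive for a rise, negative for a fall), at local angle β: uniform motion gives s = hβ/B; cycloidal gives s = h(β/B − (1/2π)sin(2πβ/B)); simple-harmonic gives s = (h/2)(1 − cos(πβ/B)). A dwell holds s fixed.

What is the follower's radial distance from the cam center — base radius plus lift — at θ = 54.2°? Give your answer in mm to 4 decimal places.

seg 1 [0°–29.2°] cycloidal, h=22: full span → s += 22 → s = 22.0000
seg 2 [29.2°–102.7°] simple-harmonic, h=-13: θ=54.2° here. β=25, B=73.5. -13/2·(1 − cos(π·0.3401)) = -3.3710 → s = 18.6290
radial distance = base radius + s = 20 + 18.6290 = 38.6290

38.6290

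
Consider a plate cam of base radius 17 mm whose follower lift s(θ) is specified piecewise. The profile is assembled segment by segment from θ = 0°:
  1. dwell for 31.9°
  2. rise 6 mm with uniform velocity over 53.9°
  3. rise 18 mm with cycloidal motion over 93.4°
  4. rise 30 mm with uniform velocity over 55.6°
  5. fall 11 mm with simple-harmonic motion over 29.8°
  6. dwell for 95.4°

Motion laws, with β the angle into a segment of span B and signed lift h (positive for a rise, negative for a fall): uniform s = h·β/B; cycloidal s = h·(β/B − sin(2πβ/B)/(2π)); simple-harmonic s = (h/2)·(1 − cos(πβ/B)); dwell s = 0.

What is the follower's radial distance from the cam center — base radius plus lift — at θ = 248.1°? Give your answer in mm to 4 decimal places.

seg 1 [0°–31.9°] dwell: s stays 0.0000
seg 2 [31.9°–85.8°] uniform, h=6: full span → s += 6 → s = 6.0000
seg 3 [85.8°–179.2°] cycloidal, h=18: full span → s += 18 → s = 24.0000
seg 4 [179.2°–234.8°] uniform, h=30: full span → s += 30 → s = 54.0000
seg 5 [234.8°–264.6°] simple-harmonic, h=-11: θ=248.1° here. β=13.3, B=29.8. -11/2·(1 − cos(π·0.4463)) = -4.5767 → s = 49.4233
radial distance = base radius + s = 17 + 49.4233 = 66.4233

66.4233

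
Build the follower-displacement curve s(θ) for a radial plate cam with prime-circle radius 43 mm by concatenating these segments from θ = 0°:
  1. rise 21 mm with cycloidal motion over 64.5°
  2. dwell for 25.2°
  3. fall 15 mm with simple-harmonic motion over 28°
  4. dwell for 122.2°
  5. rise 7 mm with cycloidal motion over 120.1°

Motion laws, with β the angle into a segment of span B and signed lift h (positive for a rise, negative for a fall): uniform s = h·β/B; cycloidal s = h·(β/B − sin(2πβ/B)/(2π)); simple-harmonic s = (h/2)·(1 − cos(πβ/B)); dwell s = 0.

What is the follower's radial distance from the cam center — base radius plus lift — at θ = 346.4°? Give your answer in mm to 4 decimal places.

seg 1 [0°–64.5°] cycloidal, h=21: full span → s += 21 → s = 21.0000
seg 2 [64.5°–89.7°] dwell: s stays 21.0000
seg 3 [89.7°–117.7°] simple-harmonic, h=-15: full span → s += -15 → s = 6.0000
seg 4 [117.7°–239.9°] dwell: s stays 6.0000
seg 5 [239.9°–360°] cycloidal, h=7: θ=346.4° here. β=106.5, B=120.1. 7·(0.8868 − sin(2π·0.8868)/(2π)) = 6.9348 → s = 12.9348
radial distance = base radius + s = 43 + 12.9348 = 55.9348

55.9348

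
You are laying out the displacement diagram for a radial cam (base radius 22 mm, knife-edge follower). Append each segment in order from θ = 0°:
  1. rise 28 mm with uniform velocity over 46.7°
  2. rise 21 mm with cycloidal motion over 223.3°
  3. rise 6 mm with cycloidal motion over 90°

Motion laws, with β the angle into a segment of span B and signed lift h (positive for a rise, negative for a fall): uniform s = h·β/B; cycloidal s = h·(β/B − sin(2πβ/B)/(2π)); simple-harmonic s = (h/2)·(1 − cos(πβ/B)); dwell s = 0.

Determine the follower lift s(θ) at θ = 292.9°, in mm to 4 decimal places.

seg 1 [0°–46.7°] uniform, h=28: full span → s += 28 → s = 28.0000
seg 2 [46.7°–270°] cycloidal, h=21: full span → s += 21 → s = 49.0000
seg 3 [270°–360°] cycloidal, h=6: θ=292.9° here. β=22.9, B=90. 6·(0.2544 − sin(2π·0.2544)/(2π)) = 0.5721 → s = 49.5721

49.5721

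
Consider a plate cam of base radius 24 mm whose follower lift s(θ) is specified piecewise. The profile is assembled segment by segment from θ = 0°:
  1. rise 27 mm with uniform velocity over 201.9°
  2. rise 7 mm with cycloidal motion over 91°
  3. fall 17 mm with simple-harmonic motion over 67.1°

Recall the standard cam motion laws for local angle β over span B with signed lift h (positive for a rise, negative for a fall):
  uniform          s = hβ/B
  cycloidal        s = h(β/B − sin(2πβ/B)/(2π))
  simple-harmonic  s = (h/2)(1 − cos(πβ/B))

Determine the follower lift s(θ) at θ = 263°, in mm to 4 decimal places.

seg 1 [0°–201.9°] uniform, h=27: full span → s += 27 → s = 27.0000
seg 2 [201.9°–292.9°] cycloidal, h=7: θ=263° here. β=61.1, B=91. 7·(0.6714 − sin(2π·0.6714)/(2π)) = 5.6811 → s = 32.6811

32.6811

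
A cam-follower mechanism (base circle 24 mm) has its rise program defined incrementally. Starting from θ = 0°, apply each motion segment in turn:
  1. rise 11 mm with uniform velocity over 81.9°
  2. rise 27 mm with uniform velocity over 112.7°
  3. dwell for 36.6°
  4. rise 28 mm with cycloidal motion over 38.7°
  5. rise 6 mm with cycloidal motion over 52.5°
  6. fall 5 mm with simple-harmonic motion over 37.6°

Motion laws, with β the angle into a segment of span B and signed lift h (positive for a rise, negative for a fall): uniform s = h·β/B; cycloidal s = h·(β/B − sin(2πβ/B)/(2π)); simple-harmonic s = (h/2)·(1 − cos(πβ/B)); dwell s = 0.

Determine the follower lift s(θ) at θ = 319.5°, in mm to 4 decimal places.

seg 1 [0°–81.9°] uniform, h=11: full span → s += 11 → s = 11.0000
seg 2 [81.9°–194.6°] uniform, h=27: full span → s += 27 → s = 38.0000
seg 3 [194.6°–231.2°] dwell: s stays 38.0000
seg 4 [231.2°–269.9°] cycloidal, h=28: full span → s += 28 → s = 66.0000
seg 5 [269.9°–322.4°] cycloidal, h=6: θ=319.5° here. β=49.6, B=52.5. 6·(0.9448 − sin(2π·0.9448)/(2π)) = 5.9934 → s = 71.9934

71.9934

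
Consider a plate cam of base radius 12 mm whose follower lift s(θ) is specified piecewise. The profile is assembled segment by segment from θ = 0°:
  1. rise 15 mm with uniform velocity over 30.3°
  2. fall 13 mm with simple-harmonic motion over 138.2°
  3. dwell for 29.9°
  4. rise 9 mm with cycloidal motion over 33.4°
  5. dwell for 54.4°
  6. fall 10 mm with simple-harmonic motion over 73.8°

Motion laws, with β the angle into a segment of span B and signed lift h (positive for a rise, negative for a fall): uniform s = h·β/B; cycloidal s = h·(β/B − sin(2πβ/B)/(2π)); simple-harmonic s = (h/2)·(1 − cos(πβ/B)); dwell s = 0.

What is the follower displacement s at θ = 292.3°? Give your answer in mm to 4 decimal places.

seg 1 [0°–30.3°] uniform, h=15: full span → s += 15 → s = 15.0000
seg 2 [30.3°–168.5°] simple-harmonic, h=-13: full span → s += -13 → s = 2.0000
seg 3 [168.5°–198.4°] dwell: s stays 2.0000
seg 4 [198.4°–231.8°] cycloidal, h=9: full span → s += 9 → s = 11.0000
seg 5 [231.8°–286.2°] dwell: s stays 11.0000
seg 6 [286.2°–360°] simple-harmonic, h=-10: θ=292.3° here. β=6.1, B=73.8. -10/2·(1 − cos(π·0.0827)) = -0.1676 → s = 10.8324

10.8324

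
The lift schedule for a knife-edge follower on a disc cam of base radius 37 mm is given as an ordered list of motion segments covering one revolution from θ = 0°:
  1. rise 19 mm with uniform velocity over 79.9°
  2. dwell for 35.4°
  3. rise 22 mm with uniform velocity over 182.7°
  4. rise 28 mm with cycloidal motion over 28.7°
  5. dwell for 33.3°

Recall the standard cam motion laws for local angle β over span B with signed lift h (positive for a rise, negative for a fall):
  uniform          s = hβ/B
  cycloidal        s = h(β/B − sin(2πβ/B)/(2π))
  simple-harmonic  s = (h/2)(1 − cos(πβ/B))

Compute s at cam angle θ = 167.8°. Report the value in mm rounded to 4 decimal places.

seg 1 [0°–79.9°] uniform, h=19: full span → s += 19 → s = 19.0000
seg 2 [79.9°–115.3°] dwell: s stays 19.0000
seg 3 [115.3°–298°] uniform, h=22: θ=167.8° here. β=52.5, B=182.7. 22·52.5/182.7 = 6.3218 → s = 25.3218

25.3218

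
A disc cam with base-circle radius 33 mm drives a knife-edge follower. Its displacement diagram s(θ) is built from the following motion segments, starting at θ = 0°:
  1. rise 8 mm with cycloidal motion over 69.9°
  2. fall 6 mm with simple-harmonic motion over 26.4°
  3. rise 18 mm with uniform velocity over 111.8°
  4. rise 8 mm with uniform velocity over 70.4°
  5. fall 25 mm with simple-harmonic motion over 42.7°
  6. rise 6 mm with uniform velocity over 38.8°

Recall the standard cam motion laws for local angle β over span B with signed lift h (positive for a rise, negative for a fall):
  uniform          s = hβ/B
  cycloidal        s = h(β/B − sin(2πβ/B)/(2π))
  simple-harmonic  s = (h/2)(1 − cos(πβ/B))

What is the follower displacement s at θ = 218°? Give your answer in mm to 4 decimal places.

seg 1 [0°–69.9°] cycloidal, h=8: full span → s += 8 → s = 8.0000
seg 2 [69.9°–96.3°] simple-harmonic, h=-6: full span → s += -6 → s = 2.0000
seg 3 [96.3°–208.1°] uniform, h=18: full span → s += 18 → s = 20.0000
seg 4 [208.1°–278.5°] uniform, h=8: θ=218° here. β=9.9, B=70.4. 8·9.9/70.4 = 1.1250 → s = 21.1250

21.1250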